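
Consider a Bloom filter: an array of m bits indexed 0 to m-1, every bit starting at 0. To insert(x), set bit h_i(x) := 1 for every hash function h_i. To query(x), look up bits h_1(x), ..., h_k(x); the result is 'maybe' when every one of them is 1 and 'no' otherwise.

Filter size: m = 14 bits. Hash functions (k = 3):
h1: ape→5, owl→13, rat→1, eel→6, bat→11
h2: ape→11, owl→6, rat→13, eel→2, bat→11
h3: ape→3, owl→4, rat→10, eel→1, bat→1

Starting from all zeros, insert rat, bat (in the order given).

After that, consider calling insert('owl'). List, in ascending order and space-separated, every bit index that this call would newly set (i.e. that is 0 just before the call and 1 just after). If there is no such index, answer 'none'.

Start: bits=00000000000000
After insert 'rat': sets bits 1 10 13 -> bits=01000000001001
After insert 'bat': sets bits 1 11 -> bits=01000000001101
insert 'owl' would touch bits 4 6 13; currently bit4=0, bit6=0, bit13=1
Bits that are 0 among those (would change 0->1): 4 6

Answer: 4 6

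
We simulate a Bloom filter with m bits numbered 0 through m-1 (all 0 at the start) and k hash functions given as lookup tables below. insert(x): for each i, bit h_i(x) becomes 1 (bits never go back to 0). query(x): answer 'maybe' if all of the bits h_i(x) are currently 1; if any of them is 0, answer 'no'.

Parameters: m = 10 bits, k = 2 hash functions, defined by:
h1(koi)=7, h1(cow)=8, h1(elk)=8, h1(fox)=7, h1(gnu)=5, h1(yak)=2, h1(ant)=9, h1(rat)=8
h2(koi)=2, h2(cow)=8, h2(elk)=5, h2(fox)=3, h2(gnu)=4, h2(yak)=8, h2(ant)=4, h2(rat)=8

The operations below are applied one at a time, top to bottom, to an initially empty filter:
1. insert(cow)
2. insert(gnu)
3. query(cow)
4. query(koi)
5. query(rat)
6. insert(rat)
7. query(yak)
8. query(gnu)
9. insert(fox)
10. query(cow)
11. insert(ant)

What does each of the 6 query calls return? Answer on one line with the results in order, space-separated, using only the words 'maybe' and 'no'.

Start: bits=0000000000
Op 1: insert cow -> sets bits 8 -> bits=0000000010
Op 2: insert gnu -> sets bits 4 5 -> bits=0000110010
Op 3: query cow -> checks bit8=1 (all 1) -> maybe
Op 4: query koi -> checks bit2=0, bit7=0 (has a 0) -> no
Op 5: query rat -> checks bit8=1 (all 1) -> maybe
Op 6: insert rat -> sets bits 8 -> bits=0000110010
Op 7: query yak -> checks bit2=0, bit8=1 (has a 0) -> no
Op 8: query gnu -> checks bit4=1, bit5=1 (all 1) -> maybe
Op 9: insert fox -> sets bits 3 7 -> bits=0001110110
Op 10: query cow -> checks bit8=1 (all 1) -> maybe
Op 11: insert ant -> sets bits 4 9 -> bits=0001110111
Query results in order: maybe no maybe no maybe maybe

Answer: maybe no maybe no maybe maybe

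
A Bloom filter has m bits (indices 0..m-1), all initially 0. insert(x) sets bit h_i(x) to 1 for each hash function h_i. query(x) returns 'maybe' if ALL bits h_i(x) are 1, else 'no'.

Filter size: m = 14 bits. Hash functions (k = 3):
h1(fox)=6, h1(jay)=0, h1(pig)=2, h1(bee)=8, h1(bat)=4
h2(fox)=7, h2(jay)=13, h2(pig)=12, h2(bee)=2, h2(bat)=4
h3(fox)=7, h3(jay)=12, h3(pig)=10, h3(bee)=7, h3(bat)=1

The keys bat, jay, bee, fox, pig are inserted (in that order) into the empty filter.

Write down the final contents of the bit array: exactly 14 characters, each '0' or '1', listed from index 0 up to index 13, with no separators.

Answer: 11101011101011

Derivation:
Start: bits=00000000000000
After insert 'bat': sets bits 1 4 -> bits=01001000000000
After insert 'jay': sets bits 0 12 13 -> bits=11001000000011
After insert 'bee': sets bits 2 7 8 -> bits=11101001100011
After insert 'fox': sets bits 6 7 -> bits=11101011100011
After insert 'pig': sets bits 2 10 12 -> bits=11101011101011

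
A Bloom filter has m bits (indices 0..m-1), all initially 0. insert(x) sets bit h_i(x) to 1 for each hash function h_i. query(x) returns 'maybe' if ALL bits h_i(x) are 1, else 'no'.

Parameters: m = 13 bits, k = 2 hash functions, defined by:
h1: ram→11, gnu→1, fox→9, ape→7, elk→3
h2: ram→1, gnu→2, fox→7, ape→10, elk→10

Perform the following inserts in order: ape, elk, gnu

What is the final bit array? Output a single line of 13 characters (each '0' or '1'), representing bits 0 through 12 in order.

Start: bits=0000000000000
After insert 'ape': sets bits 7 10 -> bits=0000000100100
After insert 'elk': sets bits 3 10 -> bits=0001000100100
After insert 'gnu': sets bits 1 2 -> bits=0111000100100

Answer: 0111000100100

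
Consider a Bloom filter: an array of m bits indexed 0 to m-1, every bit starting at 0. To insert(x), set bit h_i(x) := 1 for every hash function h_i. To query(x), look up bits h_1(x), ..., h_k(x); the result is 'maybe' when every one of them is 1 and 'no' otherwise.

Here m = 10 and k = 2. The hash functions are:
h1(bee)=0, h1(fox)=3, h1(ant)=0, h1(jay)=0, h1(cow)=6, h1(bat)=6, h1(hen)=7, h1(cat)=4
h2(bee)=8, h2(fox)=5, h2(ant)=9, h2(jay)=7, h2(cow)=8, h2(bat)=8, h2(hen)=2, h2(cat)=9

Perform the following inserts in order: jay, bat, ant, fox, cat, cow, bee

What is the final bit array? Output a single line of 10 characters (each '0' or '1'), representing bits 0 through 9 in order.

Start: bits=0000000000
After insert 'jay': sets bits 0 7 -> bits=1000000100
After insert 'bat': sets bits 6 8 -> bits=1000001110
After insert 'ant': sets bits 0 9 -> bits=1000001111
After insert 'fox': sets bits 3 5 -> bits=1001011111
After insert 'cat': sets bits 4 9 -> bits=1001111111
After insert 'cow': sets bits 6 8 -> bits=1001111111
After insert 'bee': sets bits 0 8 -> bits=1001111111

Answer: 1001111111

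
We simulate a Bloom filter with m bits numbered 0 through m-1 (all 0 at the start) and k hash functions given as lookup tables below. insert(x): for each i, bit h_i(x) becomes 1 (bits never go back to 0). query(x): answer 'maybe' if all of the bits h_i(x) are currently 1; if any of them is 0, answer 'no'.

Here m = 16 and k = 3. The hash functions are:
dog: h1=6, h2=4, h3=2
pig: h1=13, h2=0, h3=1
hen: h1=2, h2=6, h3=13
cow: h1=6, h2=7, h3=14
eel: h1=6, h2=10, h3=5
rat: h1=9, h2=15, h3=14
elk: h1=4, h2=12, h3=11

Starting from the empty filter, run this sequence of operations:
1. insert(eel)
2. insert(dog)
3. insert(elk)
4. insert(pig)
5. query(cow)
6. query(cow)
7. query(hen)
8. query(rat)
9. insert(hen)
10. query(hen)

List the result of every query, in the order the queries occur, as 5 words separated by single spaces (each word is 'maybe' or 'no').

Answer: no no maybe no maybe

Derivation:
Start: bits=0000000000000000
Op 1: insert eel -> sets bits 5 6 10 -> bits=0000011000100000
Op 2: insert dog -> sets bits 2 4 6 -> bits=0010111000100000
Op 3: insert elk -> sets bits 4 11 12 -> bits=0010111000111000
Op 4: insert pig -> sets bits 0 1 13 -> bits=1110111000111100
Op 5: query cow -> checks bit6=1, bit7=0, bit14=0 (has a 0) -> no
Op 6: query cow -> checks bit6=1, bit7=0, bit14=0 (has a 0) -> no
Op 7: query hen -> checks bit2=1, bit6=1, bit13=1 (all 1) -> maybe
Op 8: query rat -> checks bit9=0, bit14=0, bit15=0 (has a 0) -> no
Op 9: insert hen -> sets bits 2 6 13 -> bits=1110111000111100
Op 10: query hen -> checks bit2=1, bit6=1, bit13=1 (all 1) -> maybe
Query results in order: no no maybe no maybe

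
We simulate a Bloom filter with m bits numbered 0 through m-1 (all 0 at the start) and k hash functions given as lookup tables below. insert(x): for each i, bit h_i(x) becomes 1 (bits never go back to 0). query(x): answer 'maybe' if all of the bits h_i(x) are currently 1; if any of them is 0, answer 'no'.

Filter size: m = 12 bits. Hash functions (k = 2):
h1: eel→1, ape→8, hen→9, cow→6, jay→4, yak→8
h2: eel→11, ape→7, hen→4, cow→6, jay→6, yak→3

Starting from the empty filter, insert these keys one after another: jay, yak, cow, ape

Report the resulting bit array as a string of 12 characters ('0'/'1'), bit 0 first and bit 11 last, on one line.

Answer: 000110111000

Derivation:
Start: bits=000000000000
After insert 'jay': sets bits 4 6 -> bits=000010100000
After insert 'yak': sets bits 3 8 -> bits=000110101000
After insert 'cow': sets bits 6 -> bits=000110101000
After insert 'ape': sets bits 7 8 -> bits=000110111000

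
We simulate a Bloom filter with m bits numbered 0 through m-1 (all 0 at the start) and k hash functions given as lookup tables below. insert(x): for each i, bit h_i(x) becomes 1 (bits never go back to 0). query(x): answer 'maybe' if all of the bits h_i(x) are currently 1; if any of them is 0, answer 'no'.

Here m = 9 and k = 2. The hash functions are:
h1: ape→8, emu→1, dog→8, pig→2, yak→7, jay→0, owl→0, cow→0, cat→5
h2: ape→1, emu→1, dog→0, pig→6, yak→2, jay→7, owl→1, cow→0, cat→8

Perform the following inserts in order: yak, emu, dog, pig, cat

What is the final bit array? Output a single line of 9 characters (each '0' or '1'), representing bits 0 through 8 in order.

Start: bits=000000000
After insert 'yak': sets bits 2 7 -> bits=001000010
After insert 'emu': sets bits 1 -> bits=011000010
After insert 'dog': sets bits 0 8 -> bits=111000011
After insert 'pig': sets bits 2 6 -> bits=111000111
After insert 'cat': sets bits 5 8 -> bits=111001111

Answer: 111001111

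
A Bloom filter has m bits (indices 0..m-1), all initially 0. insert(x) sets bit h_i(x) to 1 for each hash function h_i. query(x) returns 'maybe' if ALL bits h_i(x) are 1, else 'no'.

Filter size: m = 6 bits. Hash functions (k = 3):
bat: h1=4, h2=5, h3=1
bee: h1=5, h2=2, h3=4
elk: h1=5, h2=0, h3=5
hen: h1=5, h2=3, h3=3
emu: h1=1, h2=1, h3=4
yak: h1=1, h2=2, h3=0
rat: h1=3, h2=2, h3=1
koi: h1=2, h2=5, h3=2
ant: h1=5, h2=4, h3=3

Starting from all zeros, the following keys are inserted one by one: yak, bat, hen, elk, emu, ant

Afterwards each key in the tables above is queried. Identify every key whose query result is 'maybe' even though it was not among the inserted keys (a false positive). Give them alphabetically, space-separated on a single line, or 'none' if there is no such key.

Answer: bee koi rat

Derivation:
Start: bits=000000
After insert 'yak': sets bits 0 1 2 -> bits=111000
After insert 'bat': sets bits 1 4 5 -> bits=111011
After insert 'hen': sets bits 3 5 -> bits=111111
After insert 'elk': sets bits 0 5 -> bits=111111
After insert 'emu': sets bits 1 4 -> bits=111111
After insert 'ant': sets bits 3 4 5 -> bits=111111
Not inserted: bee koi rat — query each against bits=111111:
query bee: checks bit2=1, bit4=1, bit5=1 (all 1) -> maybe => FALSE POSITIVE
query koi: checks bit2=1, bit5=1 (all 1) -> maybe => FALSE POSITIVE
query rat: checks bit1=1, bit2=1, bit3=1 (all 1) -> maybe => FALSE POSITIVE
False positives (alphabetical): bee koi rat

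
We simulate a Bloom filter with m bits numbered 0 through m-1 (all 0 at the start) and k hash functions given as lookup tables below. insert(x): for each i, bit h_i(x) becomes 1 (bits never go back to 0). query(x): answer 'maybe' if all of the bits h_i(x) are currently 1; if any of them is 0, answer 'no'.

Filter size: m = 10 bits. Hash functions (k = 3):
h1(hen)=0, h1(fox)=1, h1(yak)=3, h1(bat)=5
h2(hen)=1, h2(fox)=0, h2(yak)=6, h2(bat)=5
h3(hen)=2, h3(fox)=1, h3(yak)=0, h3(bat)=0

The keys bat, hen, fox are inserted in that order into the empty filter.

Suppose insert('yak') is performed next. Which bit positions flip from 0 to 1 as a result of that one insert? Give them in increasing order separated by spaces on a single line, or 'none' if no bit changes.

Start: bits=0000000000
After insert 'bat': sets bits 0 5 -> bits=1000010000
After insert 'hen': sets bits 0 1 2 -> bits=1110010000
After insert 'fox': sets bits 0 1 -> bits=1110010000
insert 'yak' would touch bits 0 3 6; currently bit0=1, bit3=0, bit6=0
Bits that are 0 among those (would change 0->1): 3 6

Answer: 3 6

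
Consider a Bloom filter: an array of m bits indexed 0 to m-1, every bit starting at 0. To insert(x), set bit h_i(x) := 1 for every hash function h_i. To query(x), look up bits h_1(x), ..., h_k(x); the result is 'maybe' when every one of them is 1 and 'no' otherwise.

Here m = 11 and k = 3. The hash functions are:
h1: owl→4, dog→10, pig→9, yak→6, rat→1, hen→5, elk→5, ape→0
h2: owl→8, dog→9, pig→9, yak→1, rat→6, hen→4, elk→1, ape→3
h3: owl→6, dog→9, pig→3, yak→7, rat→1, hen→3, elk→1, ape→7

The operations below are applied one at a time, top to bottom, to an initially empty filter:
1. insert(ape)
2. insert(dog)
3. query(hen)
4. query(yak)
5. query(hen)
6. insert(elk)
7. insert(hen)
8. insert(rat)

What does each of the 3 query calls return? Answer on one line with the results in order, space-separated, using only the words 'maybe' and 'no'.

Answer: no no no

Derivation:
Start: bits=00000000000
Op 1: insert ape -> sets bits 0 3 7 -> bits=10010001000
Op 2: insert dog -> sets bits 9 10 -> bits=10010001011
Op 3: query hen -> checks bit3=1, bit4=0, bit5=0 (has a 0) -> no
Op 4: query yak -> checks bit1=0, bit6=0, bit7=1 (has a 0) -> no
Op 5: query hen -> checks bit3=1, bit4=0, bit5=0 (has a 0) -> no
Op 6: insert elk -> sets bits 1 5 -> bits=11010101011
Op 7: insert hen -> sets bits 3 4 5 -> bits=11011101011
Op 8: insert rat -> sets bits 1 6 -> bits=11011111011
Query results in order: no no no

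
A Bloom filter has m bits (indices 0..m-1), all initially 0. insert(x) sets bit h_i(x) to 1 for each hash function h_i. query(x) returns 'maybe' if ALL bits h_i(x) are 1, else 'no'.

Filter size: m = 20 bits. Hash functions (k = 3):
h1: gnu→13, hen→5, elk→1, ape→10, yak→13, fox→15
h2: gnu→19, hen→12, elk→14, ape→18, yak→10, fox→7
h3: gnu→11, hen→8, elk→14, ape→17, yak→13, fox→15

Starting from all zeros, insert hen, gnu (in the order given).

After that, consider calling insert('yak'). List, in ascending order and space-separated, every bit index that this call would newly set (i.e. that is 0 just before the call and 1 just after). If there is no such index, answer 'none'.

Start: bits=00000000000000000000
After insert 'hen': sets bits 5 8 12 -> bits=00000100100010000000
After insert 'gnu': sets bits 11 13 19 -> bits=00000100100111000001
insert 'yak' would touch bits 10 13; currently bit10=0, bit13=1
Bits that are 0 among those (would change 0->1): 10

Answer: 10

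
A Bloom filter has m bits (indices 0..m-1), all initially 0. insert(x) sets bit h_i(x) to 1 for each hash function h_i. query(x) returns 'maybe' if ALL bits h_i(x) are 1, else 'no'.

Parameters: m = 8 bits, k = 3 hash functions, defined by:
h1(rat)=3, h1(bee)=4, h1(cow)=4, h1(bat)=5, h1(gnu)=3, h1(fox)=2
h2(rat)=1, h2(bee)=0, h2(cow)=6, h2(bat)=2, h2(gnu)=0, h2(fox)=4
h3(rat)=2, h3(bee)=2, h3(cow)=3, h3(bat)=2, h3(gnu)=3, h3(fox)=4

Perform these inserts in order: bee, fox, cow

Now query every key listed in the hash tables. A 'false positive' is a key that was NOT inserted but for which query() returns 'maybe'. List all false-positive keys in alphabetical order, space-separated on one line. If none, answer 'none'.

Answer: gnu

Derivation:
Start: bits=00000000
After insert 'bee': sets bits 0 2 4 -> bits=10101000
After insert 'fox': sets bits 2 4 -> bits=10101000
After insert 'cow': sets bits 3 4 6 -> bits=10111010
Not inserted: bat gnu rat — query each against bits=10111010:
query bat: checks bit2=1, bit5=0 (has a 0) -> no => not a false positive
query gnu: checks bit0=1, bit3=1 (all 1) -> maybe => FALSE POSITIVE
query rat: checks bit1=0, bit2=1, bit3=1 (has a 0) -> no => not a false positive
False positives (alphabetical): gnu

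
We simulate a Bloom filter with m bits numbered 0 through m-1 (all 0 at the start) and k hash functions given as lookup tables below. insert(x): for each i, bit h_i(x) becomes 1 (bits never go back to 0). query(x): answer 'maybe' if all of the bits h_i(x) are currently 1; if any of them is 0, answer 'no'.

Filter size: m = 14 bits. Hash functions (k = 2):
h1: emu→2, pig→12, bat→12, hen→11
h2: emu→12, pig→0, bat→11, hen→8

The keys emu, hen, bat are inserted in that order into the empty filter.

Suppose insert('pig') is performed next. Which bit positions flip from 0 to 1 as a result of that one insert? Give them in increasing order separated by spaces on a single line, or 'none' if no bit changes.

Start: bits=00000000000000
After insert 'emu': sets bits 2 12 -> bits=00100000000010
After insert 'hen': sets bits 8 11 -> bits=00100000100110
After insert 'bat': sets bits 11 12 -> bits=00100000100110
insert 'pig' would touch bits 0 12; currently bit0=0, bit12=1
Bits that are 0 among those (would change 0->1): 0

Answer: 0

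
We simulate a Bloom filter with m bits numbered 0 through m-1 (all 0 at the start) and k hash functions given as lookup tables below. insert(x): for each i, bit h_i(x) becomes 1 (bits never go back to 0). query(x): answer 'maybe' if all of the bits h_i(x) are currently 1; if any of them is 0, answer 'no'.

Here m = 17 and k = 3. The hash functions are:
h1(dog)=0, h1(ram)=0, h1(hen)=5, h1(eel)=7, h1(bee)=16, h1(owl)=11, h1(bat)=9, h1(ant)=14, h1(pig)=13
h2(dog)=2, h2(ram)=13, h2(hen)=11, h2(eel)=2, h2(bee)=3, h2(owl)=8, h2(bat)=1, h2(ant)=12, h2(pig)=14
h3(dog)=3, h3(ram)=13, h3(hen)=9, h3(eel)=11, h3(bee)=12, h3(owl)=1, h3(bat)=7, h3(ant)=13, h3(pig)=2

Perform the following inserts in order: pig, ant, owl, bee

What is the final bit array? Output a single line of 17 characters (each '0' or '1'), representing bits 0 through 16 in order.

Start: bits=00000000000000000
After insert 'pig': sets bits 2 13 14 -> bits=00100000000001100
After insert 'ant': sets bits 12 13 14 -> bits=00100000000011100
After insert 'owl': sets bits 1 8 11 -> bits=01100000100111100
After insert 'bee': sets bits 3 12 16 -> bits=01110000100111101

Answer: 01110000100111101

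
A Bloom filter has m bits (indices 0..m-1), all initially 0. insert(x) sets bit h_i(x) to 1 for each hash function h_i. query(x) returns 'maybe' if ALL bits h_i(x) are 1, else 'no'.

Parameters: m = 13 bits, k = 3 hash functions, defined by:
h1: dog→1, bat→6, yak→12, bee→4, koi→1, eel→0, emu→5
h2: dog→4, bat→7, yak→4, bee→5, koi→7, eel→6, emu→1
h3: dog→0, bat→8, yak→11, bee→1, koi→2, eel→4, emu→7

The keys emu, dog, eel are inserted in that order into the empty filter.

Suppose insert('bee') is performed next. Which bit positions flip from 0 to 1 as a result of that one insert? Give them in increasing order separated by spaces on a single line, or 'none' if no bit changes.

Answer: none

Derivation:
Start: bits=0000000000000
After insert 'emu': sets bits 1 5 7 -> bits=0100010100000
After insert 'dog': sets bits 0 1 4 -> bits=1100110100000
After insert 'eel': sets bits 0 4 6 -> bits=1100111100000
insert 'bee' would touch bits 1 4 5; currently bit1=1, bit4=1, bit5=1
Bits that are 0 among those (would change 0->1): none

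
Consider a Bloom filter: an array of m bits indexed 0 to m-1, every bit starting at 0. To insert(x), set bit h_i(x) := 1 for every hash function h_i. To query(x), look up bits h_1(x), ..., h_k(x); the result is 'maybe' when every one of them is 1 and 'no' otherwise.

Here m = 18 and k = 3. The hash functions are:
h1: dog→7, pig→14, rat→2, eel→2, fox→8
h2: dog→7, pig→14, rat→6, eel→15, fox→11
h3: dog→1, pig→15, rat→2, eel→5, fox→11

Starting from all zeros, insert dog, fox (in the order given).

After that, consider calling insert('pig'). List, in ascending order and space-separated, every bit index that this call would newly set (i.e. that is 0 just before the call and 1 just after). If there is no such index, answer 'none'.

Answer: 14 15

Derivation:
Start: bits=000000000000000000
After insert 'dog': sets bits 1 7 -> bits=010000010000000000
After insert 'fox': sets bits 8 11 -> bits=010000011001000000
insert 'pig' would touch bits 14 15; currently bit14=0, bit15=0
Bits that are 0 among those (would change 0->1): 14 15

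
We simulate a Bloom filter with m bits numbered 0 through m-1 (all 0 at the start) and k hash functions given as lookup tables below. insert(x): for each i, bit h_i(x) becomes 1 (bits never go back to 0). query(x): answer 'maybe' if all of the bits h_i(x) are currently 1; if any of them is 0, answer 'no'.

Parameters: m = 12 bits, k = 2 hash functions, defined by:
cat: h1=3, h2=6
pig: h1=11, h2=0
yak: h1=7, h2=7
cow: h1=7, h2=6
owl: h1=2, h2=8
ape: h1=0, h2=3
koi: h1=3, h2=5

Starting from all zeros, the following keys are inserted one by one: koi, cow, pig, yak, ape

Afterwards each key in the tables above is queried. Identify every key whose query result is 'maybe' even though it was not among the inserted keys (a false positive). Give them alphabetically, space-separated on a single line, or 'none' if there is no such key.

Start: bits=000000000000
After insert 'koi': sets bits 3 5 -> bits=000101000000
After insert 'cow': sets bits 6 7 -> bits=000101110000
After insert 'pig': sets bits 0 11 -> bits=100101110001
After insert 'yak': sets bits 7 -> bits=100101110001
After insert 'ape': sets bits 0 3 -> bits=100101110001
Not inserted: cat owl — query each against bits=100101110001:
query cat: checks bit3=1, bit6=1 (all 1) -> maybe => FALSE POSITIVE
query owl: checks bit2=0, bit8=0 (has a 0) -> no => not a false positive
False positives (alphabetical): cat

Answer: cat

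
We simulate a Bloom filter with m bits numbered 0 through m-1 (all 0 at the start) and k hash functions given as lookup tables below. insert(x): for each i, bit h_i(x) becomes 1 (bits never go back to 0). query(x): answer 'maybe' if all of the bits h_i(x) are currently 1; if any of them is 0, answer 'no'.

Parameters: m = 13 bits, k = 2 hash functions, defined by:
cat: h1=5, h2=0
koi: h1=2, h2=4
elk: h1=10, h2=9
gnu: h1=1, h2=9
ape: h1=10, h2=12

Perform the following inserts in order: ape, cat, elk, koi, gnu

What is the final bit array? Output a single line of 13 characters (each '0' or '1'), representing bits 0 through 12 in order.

Start: bits=0000000000000
After insert 'ape': sets bits 10 12 -> bits=0000000000101
After insert 'cat': sets bits 0 5 -> bits=1000010000101
After insert 'elk': sets bits 9 10 -> bits=1000010001101
After insert 'koi': sets bits 2 4 -> bits=1010110001101
After insert 'gnu': sets bits 1 9 -> bits=1110110001101

Answer: 1110110001101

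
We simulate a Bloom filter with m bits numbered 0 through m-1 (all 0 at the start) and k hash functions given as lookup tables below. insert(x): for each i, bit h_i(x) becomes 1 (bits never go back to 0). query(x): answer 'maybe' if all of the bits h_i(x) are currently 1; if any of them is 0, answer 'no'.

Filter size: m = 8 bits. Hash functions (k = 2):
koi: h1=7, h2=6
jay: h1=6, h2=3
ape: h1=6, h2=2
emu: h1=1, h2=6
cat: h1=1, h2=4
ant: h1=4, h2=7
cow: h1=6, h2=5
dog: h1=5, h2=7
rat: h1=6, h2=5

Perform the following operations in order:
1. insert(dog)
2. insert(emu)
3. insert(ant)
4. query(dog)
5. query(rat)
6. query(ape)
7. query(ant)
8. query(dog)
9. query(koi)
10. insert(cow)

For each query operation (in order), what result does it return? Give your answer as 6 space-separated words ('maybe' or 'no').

Answer: maybe maybe no maybe maybe maybe

Derivation:
Start: bits=00000000
Op 1: insert dog -> sets bits 5 7 -> bits=00000101
Op 2: insert emu -> sets bits 1 6 -> bits=01000111
Op 3: insert ant -> sets bits 4 7 -> bits=01001111
Op 4: query dog -> checks bit5=1, bit7=1 (all 1) -> maybe
Op 5: query rat -> checks bit5=1, bit6=1 (all 1) -> maybe
Op 6: query ape -> checks bit2=0, bit6=1 (has a 0) -> no
Op 7: query ant -> checks bit4=1, bit7=1 (all 1) -> maybe
Op 8: query dog -> checks bit5=1, bit7=1 (all 1) -> maybe
Op 9: query koi -> checks bit6=1, bit7=1 (all 1) -> maybe
Op 10: insert cow -> sets bits 5 6 -> bits=01001111
Query results in order: maybe maybe no maybe maybe maybe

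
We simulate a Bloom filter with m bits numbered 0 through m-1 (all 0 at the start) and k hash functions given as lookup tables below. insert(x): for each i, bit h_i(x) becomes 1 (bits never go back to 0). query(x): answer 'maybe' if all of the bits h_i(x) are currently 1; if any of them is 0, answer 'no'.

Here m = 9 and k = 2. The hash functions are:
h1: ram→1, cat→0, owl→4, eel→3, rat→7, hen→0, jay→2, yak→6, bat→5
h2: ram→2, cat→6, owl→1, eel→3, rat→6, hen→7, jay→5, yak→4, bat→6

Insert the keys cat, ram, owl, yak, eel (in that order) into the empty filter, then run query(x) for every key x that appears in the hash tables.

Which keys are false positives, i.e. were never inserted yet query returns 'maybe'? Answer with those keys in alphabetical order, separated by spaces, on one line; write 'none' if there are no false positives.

Start: bits=000000000
After insert 'cat': sets bits 0 6 -> bits=100000100
After insert 'ram': sets bits 1 2 -> bits=111000100
After insert 'owl': sets bits 1 4 -> bits=111010100
After insert 'yak': sets bits 4 6 -> bits=111010100
After insert 'eel': sets bits 3 -> bits=111110100
Not inserted: bat hen jay rat — query each against bits=111110100:
query bat: checks bit5=0, bit6=1 (has a 0) -> no => not a false positive
query hen: checks bit0=1, bit7=0 (has a 0) -> no => not a false positive
query jay: checks bit2=1, bit5=0 (has a 0) -> no => not a false positive
query rat: checks bit6=1, bit7=0 (has a 0) -> no => not a false positive
False positives (alphabetical): none

Answer: none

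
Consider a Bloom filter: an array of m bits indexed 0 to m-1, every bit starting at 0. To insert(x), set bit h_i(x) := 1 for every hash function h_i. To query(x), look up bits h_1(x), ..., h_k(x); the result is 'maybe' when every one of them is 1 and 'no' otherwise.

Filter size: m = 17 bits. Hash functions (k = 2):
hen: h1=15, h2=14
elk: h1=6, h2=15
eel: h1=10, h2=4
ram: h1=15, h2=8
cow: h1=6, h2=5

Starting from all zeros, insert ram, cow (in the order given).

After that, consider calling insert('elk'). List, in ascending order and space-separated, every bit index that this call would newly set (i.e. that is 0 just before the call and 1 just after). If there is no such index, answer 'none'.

Answer: none

Derivation:
Start: bits=00000000000000000
After insert 'ram': sets bits 8 15 -> bits=00000000100000010
After insert 'cow': sets bits 5 6 -> bits=00000110100000010
insert 'elk' would touch bits 6 15; currently bit6=1, bit15=1
Bits that are 0 among those (would change 0->1): none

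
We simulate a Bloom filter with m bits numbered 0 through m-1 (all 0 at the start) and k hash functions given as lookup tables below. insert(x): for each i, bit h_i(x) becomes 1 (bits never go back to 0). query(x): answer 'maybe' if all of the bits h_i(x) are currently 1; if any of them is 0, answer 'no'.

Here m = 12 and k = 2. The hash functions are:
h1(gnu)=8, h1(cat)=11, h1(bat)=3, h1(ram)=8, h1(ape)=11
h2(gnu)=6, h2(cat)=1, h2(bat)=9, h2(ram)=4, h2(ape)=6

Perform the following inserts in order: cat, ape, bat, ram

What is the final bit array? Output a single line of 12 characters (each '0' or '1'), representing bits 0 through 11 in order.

Answer: 010110101101

Derivation:
Start: bits=000000000000
After insert 'cat': sets bits 1 11 -> bits=010000000001
After insert 'ape': sets bits 6 11 -> bits=010000100001
After insert 'bat': sets bits 3 9 -> bits=010100100101
After insert 'ram': sets bits 4 8 -> bits=010110101101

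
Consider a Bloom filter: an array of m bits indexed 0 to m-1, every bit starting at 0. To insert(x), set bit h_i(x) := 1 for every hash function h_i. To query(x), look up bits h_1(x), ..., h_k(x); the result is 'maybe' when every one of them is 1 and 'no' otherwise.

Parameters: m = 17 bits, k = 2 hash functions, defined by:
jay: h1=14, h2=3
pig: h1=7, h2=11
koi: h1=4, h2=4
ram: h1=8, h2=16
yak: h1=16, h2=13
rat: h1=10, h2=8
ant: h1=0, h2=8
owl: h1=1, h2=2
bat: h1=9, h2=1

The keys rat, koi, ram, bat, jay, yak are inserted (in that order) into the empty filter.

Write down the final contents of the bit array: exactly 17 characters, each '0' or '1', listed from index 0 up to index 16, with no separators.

Answer: 01011000111001101

Derivation:
Start: bits=00000000000000000
After insert 'rat': sets bits 8 10 -> bits=00000000101000000
After insert 'koi': sets bits 4 -> bits=00001000101000000
After insert 'ram': sets bits 8 16 -> bits=00001000101000001
After insert 'bat': sets bits 1 9 -> bits=01001000111000001
After insert 'jay': sets bits 3 14 -> bits=01011000111000101
After insert 'yak': sets bits 13 16 -> bits=01011000111001101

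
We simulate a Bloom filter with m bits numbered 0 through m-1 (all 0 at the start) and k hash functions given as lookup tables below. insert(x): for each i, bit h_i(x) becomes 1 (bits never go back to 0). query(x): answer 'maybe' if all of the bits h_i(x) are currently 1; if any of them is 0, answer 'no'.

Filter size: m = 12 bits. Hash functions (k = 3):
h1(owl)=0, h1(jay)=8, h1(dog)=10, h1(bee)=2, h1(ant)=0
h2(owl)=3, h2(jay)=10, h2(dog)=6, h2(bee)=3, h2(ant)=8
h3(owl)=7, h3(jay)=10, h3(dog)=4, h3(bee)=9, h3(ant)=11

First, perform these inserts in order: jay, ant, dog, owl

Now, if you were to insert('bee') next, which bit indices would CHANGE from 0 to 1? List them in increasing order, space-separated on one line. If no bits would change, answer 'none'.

Answer: 2 9

Derivation:
Start: bits=000000000000
After insert 'jay': sets bits 8 10 -> bits=000000001010
After insert 'ant': sets bits 0 8 11 -> bits=100000001011
After insert 'dog': sets bits 4 6 10 -> bits=100010101011
After insert 'owl': sets bits 0 3 7 -> bits=100110111011
insert 'bee' would touch bits 2 3 9; currently bit2=0, bit3=1, bit9=0
Bits that are 0 among those (would change 0->1): 2 9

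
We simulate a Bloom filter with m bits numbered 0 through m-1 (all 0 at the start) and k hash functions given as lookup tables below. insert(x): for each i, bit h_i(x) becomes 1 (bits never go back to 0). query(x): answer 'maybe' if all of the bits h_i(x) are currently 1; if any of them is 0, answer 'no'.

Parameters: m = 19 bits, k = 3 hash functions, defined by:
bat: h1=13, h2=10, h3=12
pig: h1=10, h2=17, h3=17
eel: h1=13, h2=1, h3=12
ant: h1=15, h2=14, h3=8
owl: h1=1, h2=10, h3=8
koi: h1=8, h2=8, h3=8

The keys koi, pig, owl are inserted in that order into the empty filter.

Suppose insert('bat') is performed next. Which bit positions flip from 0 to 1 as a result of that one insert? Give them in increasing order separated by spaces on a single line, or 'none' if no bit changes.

Answer: 12 13

Derivation:
Start: bits=0000000000000000000
After insert 'koi': sets bits 8 -> bits=0000000010000000000
After insert 'pig': sets bits 10 17 -> bits=0000000010100000010
After insert 'owl': sets bits 1 8 10 -> bits=0100000010100000010
insert 'bat' would touch bits 10 12 13; currently bit10=1, bit12=0, bit13=0
Bits that are 0 among those (would change 0->1): 12 13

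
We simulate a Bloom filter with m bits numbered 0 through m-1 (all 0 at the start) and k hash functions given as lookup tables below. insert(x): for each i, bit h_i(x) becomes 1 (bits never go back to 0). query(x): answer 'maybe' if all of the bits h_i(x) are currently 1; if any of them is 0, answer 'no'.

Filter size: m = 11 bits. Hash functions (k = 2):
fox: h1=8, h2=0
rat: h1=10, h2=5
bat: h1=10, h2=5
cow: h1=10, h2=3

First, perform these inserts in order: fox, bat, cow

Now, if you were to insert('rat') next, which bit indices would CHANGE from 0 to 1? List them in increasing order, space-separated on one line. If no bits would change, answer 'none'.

Answer: none

Derivation:
Start: bits=00000000000
After insert 'fox': sets bits 0 8 -> bits=10000000100
After insert 'bat': sets bits 5 10 -> bits=10000100101
After insert 'cow': sets bits 3 10 -> bits=10010100101
insert 'rat' would touch bits 5 10; currently bit5=1, bit10=1
Bits that are 0 among those (would change 0->1): none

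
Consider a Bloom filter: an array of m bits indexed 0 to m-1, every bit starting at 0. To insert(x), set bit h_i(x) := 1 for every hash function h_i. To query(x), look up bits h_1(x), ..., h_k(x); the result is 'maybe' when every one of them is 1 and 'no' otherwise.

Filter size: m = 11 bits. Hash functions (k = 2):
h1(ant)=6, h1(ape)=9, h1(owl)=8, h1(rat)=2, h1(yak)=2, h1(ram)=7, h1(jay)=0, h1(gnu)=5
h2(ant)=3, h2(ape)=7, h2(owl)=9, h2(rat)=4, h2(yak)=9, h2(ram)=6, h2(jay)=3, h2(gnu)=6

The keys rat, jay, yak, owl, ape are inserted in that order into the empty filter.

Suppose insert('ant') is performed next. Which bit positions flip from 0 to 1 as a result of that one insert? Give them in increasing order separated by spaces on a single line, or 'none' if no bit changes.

Start: bits=00000000000
After insert 'rat': sets bits 2 4 -> bits=00101000000
After insert 'jay': sets bits 0 3 -> bits=10111000000
After insert 'yak': sets bits 2 9 -> bits=10111000010
After insert 'owl': sets bits 8 9 -> bits=10111000110
After insert 'ape': sets bits 7 9 -> bits=10111001110
insert 'ant' would touch bits 3 6; currently bit3=1, bit6=0
Bits that are 0 among those (would change 0->1): 6

Answer: 6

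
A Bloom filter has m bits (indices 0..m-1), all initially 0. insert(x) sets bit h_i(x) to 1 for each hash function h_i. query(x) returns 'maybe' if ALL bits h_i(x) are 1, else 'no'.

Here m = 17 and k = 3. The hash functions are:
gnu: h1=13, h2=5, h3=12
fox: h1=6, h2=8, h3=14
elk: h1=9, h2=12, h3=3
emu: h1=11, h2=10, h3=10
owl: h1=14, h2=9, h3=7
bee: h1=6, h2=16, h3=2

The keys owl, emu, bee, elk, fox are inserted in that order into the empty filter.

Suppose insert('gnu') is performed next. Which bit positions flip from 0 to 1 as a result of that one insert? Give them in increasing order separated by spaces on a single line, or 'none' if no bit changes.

Start: bits=00000000000000000
After insert 'owl': sets bits 7 9 14 -> bits=00000001010000100
After insert 'emu': sets bits 10 11 -> bits=00000001011100100
After insert 'bee': sets bits 2 6 16 -> bits=00100011011100101
After insert 'elk': sets bits 3 9 12 -> bits=00110011011110101
After insert 'fox': sets bits 6 8 14 -> bits=00110011111110101
insert 'gnu' would touch bits 5 12 13; currently bit5=0, bit12=1, bit13=0
Bits that are 0 among those (would change 0->1): 5 13

Answer: 5 13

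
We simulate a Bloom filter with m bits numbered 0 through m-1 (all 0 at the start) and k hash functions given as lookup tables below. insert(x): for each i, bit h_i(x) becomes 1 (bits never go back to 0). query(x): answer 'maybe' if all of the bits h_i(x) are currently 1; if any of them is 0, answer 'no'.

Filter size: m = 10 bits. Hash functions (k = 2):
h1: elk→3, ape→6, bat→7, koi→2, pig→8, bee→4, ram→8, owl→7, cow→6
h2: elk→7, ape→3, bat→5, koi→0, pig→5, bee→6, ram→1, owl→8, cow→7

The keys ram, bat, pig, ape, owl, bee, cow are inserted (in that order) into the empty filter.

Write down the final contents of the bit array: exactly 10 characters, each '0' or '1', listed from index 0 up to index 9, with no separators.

Answer: 0101111110

Derivation:
Start: bits=0000000000
After insert 'ram': sets bits 1 8 -> bits=0100000010
After insert 'bat': sets bits 5 7 -> bits=0100010110
After insert 'pig': sets bits 5 8 -> bits=0100010110
After insert 'ape': sets bits 3 6 -> bits=0101011110
After insert 'owl': sets bits 7 8 -> bits=0101011110
After insert 'bee': sets bits 4 6 -> bits=0101111110
After insert 'cow': sets bits 6 7 -> bits=0101111110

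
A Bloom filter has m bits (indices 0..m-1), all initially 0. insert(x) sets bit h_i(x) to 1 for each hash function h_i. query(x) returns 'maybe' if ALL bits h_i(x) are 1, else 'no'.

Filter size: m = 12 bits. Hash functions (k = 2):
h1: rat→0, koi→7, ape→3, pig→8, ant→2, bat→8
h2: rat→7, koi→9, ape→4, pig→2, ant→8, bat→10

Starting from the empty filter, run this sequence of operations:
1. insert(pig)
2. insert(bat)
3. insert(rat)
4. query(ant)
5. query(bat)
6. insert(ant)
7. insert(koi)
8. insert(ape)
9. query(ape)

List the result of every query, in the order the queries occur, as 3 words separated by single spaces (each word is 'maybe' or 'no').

Start: bits=000000000000
Op 1: insert pig -> sets bits 2 8 -> bits=001000001000
Op 2: insert bat -> sets bits 8 10 -> bits=001000001010
Op 3: insert rat -> sets bits 0 7 -> bits=101000011010
Op 4: query ant -> checks bit2=1, bit8=1 (all 1) -> maybe
Op 5: query bat -> checks bit8=1, bit10=1 (all 1) -> maybe
Op 6: insert ant -> sets bits 2 8 -> bits=101000011010
Op 7: insert koi -> sets bits 7 9 -> bits=101000011110
Op 8: insert ape -> sets bits 3 4 -> bits=101110011110
Op 9: query ape -> checks bit3=1, bit4=1 (all 1) -> maybe
Query results in order: maybe maybe maybe

Answer: maybe maybe maybe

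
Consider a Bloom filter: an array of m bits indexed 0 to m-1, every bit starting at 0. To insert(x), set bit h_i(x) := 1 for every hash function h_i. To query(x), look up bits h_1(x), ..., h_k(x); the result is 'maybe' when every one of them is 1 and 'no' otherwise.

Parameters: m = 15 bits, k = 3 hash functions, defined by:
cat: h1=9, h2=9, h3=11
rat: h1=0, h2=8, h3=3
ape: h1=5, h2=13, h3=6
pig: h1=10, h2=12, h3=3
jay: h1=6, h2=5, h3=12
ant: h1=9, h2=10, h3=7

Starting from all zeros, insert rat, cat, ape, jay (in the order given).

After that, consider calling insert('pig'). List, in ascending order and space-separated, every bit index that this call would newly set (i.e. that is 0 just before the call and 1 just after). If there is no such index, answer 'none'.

Answer: 10

Derivation:
Start: bits=000000000000000
After insert 'rat': sets bits 0 3 8 -> bits=100100001000000
After insert 'cat': sets bits 9 11 -> bits=100100001101000
After insert 'ape': sets bits 5 6 13 -> bits=100101101101010
After insert 'jay': sets bits 5 6 12 -> bits=100101101101110
insert 'pig' would touch bits 3 10 12; currently bit3=1, bit10=0, bit12=1
Bits that are 0 among those (would change 0->1): 10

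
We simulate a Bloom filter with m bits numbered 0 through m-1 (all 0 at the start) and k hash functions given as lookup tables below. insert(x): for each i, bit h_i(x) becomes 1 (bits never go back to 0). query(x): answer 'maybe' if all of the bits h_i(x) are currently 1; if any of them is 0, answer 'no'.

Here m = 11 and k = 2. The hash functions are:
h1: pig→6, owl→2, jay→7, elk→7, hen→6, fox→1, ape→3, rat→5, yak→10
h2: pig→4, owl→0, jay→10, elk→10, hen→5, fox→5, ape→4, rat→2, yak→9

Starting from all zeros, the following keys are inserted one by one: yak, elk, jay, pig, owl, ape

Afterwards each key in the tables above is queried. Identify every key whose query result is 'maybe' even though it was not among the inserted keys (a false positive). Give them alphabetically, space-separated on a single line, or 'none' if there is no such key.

Start: bits=00000000000
After insert 'yak': sets bits 9 10 -> bits=00000000011
After insert 'elk': sets bits 7 10 -> bits=00000001011
After insert 'jay': sets bits 7 10 -> bits=00000001011
After insert 'pig': sets bits 4 6 -> bits=00001011011
After insert 'owl': sets bits 0 2 -> bits=10101011011
After insert 'ape': sets bits 3 4 -> bits=10111011011
Not inserted: fox hen rat — query each against bits=10111011011:
query fox: checks bit1=0, bit5=0 (has a 0) -> no => not a false positive
query hen: checks bit5=0, bit6=1 (has a 0) -> no => not a false positive
query rat: checks bit2=1, bit5=0 (has a 0) -> no => not a false positive
False positives (alphabetical): none

Answer: none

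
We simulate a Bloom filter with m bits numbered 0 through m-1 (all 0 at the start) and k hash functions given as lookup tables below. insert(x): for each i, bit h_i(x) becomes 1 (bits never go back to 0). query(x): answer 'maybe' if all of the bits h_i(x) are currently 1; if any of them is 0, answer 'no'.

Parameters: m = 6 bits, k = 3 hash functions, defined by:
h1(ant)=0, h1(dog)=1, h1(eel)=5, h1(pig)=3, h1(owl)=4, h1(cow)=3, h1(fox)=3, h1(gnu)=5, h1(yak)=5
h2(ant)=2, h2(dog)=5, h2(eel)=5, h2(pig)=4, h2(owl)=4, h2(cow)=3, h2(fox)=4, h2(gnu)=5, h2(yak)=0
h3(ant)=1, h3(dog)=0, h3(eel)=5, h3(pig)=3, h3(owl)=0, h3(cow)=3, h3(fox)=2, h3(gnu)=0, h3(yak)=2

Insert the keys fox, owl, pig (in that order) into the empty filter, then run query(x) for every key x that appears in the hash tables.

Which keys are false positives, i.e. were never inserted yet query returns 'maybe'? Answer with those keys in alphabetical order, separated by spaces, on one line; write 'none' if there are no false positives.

Start: bits=000000
After insert 'fox': sets bits 2 3 4 -> bits=001110
After insert 'owl': sets bits 0 4 -> bits=101110
After insert 'pig': sets bits 3 4 -> bits=101110
Not inserted: ant cow dog eel gnu yak — query each against bits=101110:
query ant: checks bit0=1, bit1=0, bit2=1 (has a 0) -> no => not a false positive
query cow: checks bit3=1 (all 1) -> maybe => FALSE POSITIVE
query dog: checks bit0=1, bit1=0, bit5=0 (has a 0) -> no => not a false positive
query eel: checks bit5=0 (has a 0) -> no => not a false positive
query gnu: checks bit0=1, bit5=0 (has a 0) -> no => not a false positive
query yak: checks bit0=1, bit2=1, bit5=0 (has a 0) -> no => not a false positive
False positives (alphabetical): cow

Answer: cow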